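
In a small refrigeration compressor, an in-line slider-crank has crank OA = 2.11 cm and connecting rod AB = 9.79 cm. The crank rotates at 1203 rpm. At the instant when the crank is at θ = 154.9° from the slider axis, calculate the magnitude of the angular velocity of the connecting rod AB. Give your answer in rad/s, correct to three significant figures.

24.7

ω = 126 rad/s (converted from 1203 rpm).
The rod makes angle φ with the slider axis where L sinφ = r sinθ; differentiating, L cosφ·φ̇ = r ω cosθ.
L cosφ = √(L² − r² sin²θ) = 0.09749 m.
|ω_rod| = r ω |cosθ| / √(L² − r² sin²θ) = 0.0211·126·0.90557/0.09749 = 24.691 rad/s.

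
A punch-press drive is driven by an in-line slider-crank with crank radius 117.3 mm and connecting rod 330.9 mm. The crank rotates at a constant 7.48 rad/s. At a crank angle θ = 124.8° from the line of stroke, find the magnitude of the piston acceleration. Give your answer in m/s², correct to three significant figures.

ω = 7.48 rad/s
x(θ) = r cosθ + √(L² − r² sin²θ); with ω constant, a = ω²·d²x/dθ².
d²x/dθ² = −r cosθ − r²(cos2θ)/√u − r⁴ sin²2θ/(4u^{3/2}),  u = L² − r² sin²θ = 0.100217 m².
Substituting r = 0.1173 m, L = 0.3309 m, θ = 124.8°: d²x/dθ² = +0.080784 m.
a = ω²·d²x/dθ² = (7.48)²·(+0.080784) = +4.5199 m/s²;  |a| = 4.5199 m/s².

4.52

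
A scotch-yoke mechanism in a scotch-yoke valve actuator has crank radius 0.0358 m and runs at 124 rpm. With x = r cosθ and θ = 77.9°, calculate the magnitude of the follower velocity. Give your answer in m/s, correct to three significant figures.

0.455

ω = 12.99 rad/s (from 124 rpm).
x = r cosθ ⇒ ẋ = −rω sinθ.
|v| = rω|sinθ| = 0.0358·12.99·|sin 77.9°| = 0.45454 m/s.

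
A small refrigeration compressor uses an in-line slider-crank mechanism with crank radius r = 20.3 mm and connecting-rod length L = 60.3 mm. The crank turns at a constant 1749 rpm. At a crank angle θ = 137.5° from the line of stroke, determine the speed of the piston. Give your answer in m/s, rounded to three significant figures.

ω = 2π·1749/60 = 183.2 rad/s
For an in-line slider-crank, x = r cosθ + √(L² − r² sin²θ), so v = −rω sinθ·[1 + r cosθ/√(L² − r² sin²θ)].
With r = 0.0203 m, L = 0.0603 m, θ = 137.5°: √(L² − r² sin²θ) = 0.05872 m.
v = −0.0203·183.2·0.67559·[1 + 0.0203·-0.73728/0.05872] = -1.8716 m/s.
|v| = 1.8716 m/s.

1.87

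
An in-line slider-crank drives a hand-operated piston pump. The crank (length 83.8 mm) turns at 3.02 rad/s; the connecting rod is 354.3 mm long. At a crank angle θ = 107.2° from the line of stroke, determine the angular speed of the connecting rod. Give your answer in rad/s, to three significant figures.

0.217

ω = 3.02 rad/s
The rod makes angle φ with the slider axis where L sinφ = r sinθ; differentiating, L cosφ·φ̇ = r ω cosθ.
L cosφ = √(L² − r² sin²θ) = 0.34514 m.
|ω_rod| = r ω |cosθ| / √(L² − r² sin²θ) = 0.0838·3.02·0.29571/0.34514 = 0.21683 rad/s.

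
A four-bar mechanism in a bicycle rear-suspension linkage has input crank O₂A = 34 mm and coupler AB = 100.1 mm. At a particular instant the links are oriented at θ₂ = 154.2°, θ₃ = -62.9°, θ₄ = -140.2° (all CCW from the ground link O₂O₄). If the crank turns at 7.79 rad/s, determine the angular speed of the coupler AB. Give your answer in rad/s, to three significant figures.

ω₂ = 7.79 rad/s
Differentiating the loop-closure r₂e^{iθ₂}+r₃e^{iθ₃}=r₁+r₄e^{iθ₄} gives r₂ω₂e^{iθ₂}+r₃ω₃e^{iθ₃}=r₄ω₄e^{iθ₄}.
Eliminating the other unknown: ω₃ = r₂ω₂ sin(θ₄−θ₂) / [r₃ sin(θ₃−θ₄)].
Numerator sine = +0.91068; denominator sine = +0.97553.
Result = 0.034·7.79·(+0.91068) / (0.1001·(+0.97553)) = +2.4701 rad/s; magnitude 2.4701 rad/s.

2.47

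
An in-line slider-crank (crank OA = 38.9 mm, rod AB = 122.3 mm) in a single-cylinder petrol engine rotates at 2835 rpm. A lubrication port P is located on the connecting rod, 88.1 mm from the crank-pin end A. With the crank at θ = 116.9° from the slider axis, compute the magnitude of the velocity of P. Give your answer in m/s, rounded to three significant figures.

ω = 296.9 rad/s.  Crank-pin speed |V_A| = rω = 11.549 m/s, perpendicular to OA.
Rod angle: sinφ = −(r/L) sinθ ⇒ φ = -16.478°; ω_rod = −rω cosθ/√(L²−r²sin²θ) = +44.553 rad/s.
V_P = V_A + ω_rod × AP, with AP = 0.0881 m along the rod.
Components: V_Px = −rω sinθ − a·ω_rod·sinφ = -9.1857 m/s;  V_Py = rω cosθ + a·ω_rod·cosφ = -1.4611 m/s.
|V_P| = √(V_Px² + V_Py²) = 9.3012 m/s.

9.30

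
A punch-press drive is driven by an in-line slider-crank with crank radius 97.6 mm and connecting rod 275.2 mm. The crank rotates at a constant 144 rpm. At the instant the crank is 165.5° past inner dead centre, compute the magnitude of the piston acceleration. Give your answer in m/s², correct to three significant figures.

14.5

ω = 2π·144/60 = 15.08 rad/s
x(θ) = r cosθ + √(L² − r² sin²θ); with ω constant, a = ω²·d²x/dθ².
d²x/dθ² = −r cosθ − r²(cos2θ)/√u − r⁴ sin²2θ/(4u^{3/2}),  u = L² − r² sin²θ = 0.0751379 m².
Substituting r = 0.0976 m, L = 0.2752 m, θ = 165.5°: d²x/dθ² = +0.063838 m.
a = ω²·d²x/dθ² = (15.08)²·(+0.063838) = +14.517 m/s²;  |a| = 14.517 m/s².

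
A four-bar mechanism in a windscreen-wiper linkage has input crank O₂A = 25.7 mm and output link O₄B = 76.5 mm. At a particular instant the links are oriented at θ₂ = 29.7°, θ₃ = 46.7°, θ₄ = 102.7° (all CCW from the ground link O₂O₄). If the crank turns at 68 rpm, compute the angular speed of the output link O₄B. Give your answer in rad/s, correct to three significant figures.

0.844

ω₂ = 7.121 rad/s (from 68 rpm).
Differentiating the loop-closure r₂e^{iθ₂}+r₃e^{iθ₃}=r₁+r₄e^{iθ₄} gives r₂ω₂e^{iθ₂}+r₃ω₃e^{iθ₃}=r₄ω₄e^{iθ₄}.
Eliminating the other unknown: ω₄ = r₂ω₂ sin(θ₂−θ₃) / [r₄ sin(θ₄−θ₃)].
Numerator sine = -0.29237; denominator sine = +0.82904.
Result = 0.0257·7.121·(-0.29237) / (0.0765·(+0.82904)) = -0.84367 rad/s; magnitude 0.84367 rad/s.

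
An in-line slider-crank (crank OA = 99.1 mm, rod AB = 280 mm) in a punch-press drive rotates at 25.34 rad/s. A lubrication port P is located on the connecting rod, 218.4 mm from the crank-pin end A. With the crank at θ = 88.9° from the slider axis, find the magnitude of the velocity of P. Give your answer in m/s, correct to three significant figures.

2.52

ω = 25.34 rad/s.  Crank-pin speed |V_A| = rω = 2.5112 m/s, perpendicular to OA.
Rod angle: sinφ = −(r/L) sinθ ⇒ φ = -20.724°; ω_rod = −rω cosθ/√(L²−r²sin²θ) = -0.18408 rad/s.
V_P = V_A + ω_rod × AP, with AP = 0.2184 m along the rod.
Components: V_Px = −rω sinθ − a·ω_rod·sinφ = -2.525 m/s;  V_Py = rω cosθ + a·ω_rod·cosφ = +0.010606 m/s.
|V_P| = √(V_Px² + V_Py²) = 2.525 m/s.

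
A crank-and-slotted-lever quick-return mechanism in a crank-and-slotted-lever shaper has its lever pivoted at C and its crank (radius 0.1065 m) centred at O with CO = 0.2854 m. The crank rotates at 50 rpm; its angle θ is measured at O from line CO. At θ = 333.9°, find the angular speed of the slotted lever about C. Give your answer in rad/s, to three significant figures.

ω = 5.236 rad/s (from 50 rpm).
Crank pin A relative to C: A = (d + r cosθ, r sinθ); lever angle φ = atan2(r sinθ, d + r cosθ).
Differentiating tanφ: φ̇ = rω(d cosθ + r)/(d² + r² + 2dr cosθ).
d² + r² + 2dr cosθ = |CA|² = 0.147387 m²;  d cosθ + r = +0.3628 m.
|ω_lever| = |0.1065·5.236·+0.3628| / 0.147387 = 1.3726 rad/s.

1.37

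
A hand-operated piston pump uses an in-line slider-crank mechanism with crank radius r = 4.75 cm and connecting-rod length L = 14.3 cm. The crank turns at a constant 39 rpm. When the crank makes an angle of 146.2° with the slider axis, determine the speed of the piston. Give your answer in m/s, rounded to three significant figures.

0.0776

ω = 2π·39/60 = 4.084 rad/s
For an in-line slider-crank, x = r cosθ + √(L² − r² sin²θ), so v = −rω sinθ·[1 + r cosθ/√(L² − r² sin²θ)].
With r = 0.0475 m, L = 0.143 m, θ = 146.2°: √(L² − r² sin²θ) = 0.14054 m.
v = −0.0475·4.084·0.55630·[1 + 0.0475·-0.83098/0.14054] = -0.077608 m/s.
|v| = 0.077608 m/s.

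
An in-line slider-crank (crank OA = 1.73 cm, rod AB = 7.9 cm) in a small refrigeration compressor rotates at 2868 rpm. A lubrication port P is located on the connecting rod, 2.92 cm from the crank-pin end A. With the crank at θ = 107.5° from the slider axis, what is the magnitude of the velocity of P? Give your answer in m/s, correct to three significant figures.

ω = 300.3 rad/s.  Crank-pin speed |V_A| = rω = 5.1958 m/s, perpendicular to OA.
Rod angle: sinφ = −(r/L) sinθ ⇒ φ = -12.055°; ω_rod = −rω cosθ/√(L²−r²sin²θ) = +20.223 rad/s.
V_P = V_A + ω_rod × AP, with AP = 0.0292 m along the rod.
Components: V_Px = −rω sinθ − a·ω_rod·sinφ = -4.832 m/s;  V_Py = rω cosθ + a·ω_rod·cosφ = -0.98491 m/s.
|V_P| = √(V_Px² + V_Py²) = 4.9314 m/s.

4.93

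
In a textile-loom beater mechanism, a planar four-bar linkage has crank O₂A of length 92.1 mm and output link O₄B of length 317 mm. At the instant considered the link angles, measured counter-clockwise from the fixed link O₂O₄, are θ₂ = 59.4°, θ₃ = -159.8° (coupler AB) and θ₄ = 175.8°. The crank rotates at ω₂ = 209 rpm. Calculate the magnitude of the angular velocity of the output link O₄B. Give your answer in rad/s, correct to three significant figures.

ω₂ = 21.89 rad/s (from 209 rpm).
Differentiating the loop-closure r₂e^{iθ₂}+r₃e^{iθ₃}=r₁+r₄e^{iθ₄} gives r₂ω₂e^{iθ₂}+r₃ω₃e^{iθ₃}=r₄ω₄e^{iθ₄}.
Eliminating the other unknown: ω₄ = r₂ω₂ sin(θ₂−θ₃) / [r₄ sin(θ₄−θ₃)].
Numerator sine = -0.63203; denominator sine = -0.41310.
Result = 0.0921·21.89·(-0.63203) / (0.317·(-0.41310)) = +9.7287 rad/s; magnitude 9.7287 rad/s.

9.73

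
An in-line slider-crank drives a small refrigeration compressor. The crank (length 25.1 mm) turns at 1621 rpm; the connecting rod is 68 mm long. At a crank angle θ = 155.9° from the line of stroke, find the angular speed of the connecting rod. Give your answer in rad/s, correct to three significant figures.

57.9

ω = 169.8 rad/s (converted from 1621 rpm).
The rod makes angle φ with the slider axis where L sinφ = r sinθ; differentiating, L cosφ·φ̇ = r ω cosθ.
L cosφ = √(L² − r² sin²θ) = 0.067223 m.
|ω_rod| = r ω |cosθ| / √(L² − r² sin²θ) = 0.0251·169.8·0.91283/0.067223 = 57.857 rad/s.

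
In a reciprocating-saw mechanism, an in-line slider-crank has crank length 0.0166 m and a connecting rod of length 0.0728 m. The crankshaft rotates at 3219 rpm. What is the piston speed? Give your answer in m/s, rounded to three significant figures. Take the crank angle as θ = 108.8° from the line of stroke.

4.90

ω = 2π·3219/60 = 337.1 rad/s
For an in-line slider-crank, x = r cosθ + √(L² − r² sin²θ), so v = −rω sinθ·[1 + r cosθ/√(L² − r² sin²θ)].
With r = 0.0166 m, L = 0.0728 m, θ = 108.8°: √(L² − r² sin²θ) = 0.071084 m.
v = −0.0166·337.1·0.94665·[1 + 0.0166·-0.32227/0.071084] = -4.8985 m/s.
|v| = 4.8985 m/s.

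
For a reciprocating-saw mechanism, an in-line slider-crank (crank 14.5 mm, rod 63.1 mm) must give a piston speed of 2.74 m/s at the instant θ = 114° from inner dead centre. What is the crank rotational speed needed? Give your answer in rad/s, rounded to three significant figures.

For an in-line slider-crank, |v_piston| = rω|sinθ|·[1 + r cosθ/√(L² − r² sin²θ)].
With r = 0.0145 m, L = 0.0631 m, θ = 114°: the bracketed kinematic factor |dx/dθ| = 0.01198 m.
ω = v/|dx/dθ| = 2.74/0.01198 = 228.71 rad/s.

229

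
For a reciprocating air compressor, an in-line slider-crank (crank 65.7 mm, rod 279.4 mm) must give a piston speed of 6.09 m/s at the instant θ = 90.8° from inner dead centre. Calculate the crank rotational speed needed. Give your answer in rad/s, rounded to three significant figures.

93.0

For an in-line slider-crank, |v_piston| = rω|sinθ|·[1 + r cosθ/√(L² − r² sin²θ)].
With r = 0.0657 m, L = 0.2794 m, θ = 90.8°: the bracketed kinematic factor |dx/dθ| = 0.065472 m.
ω = v/|dx/dθ| = 6.09/0.065472 = 93.017 rad/s.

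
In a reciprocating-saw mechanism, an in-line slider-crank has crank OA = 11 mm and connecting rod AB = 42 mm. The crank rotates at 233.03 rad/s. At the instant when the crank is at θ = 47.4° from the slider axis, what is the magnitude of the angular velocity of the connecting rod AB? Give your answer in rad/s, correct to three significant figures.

ω = 233 rad/s
The rod makes angle φ with the slider axis where L sinφ = r sinθ; differentiating, L cosφ·φ̇ = r ω cosθ.
L cosφ = √(L² − r² sin²θ) = 0.041212 m.
|ω_rod| = r ω |cosθ| / √(L² − r² sin²θ) = 0.011·233·0.67688/0.041212 = 42.101 rad/s.

42.1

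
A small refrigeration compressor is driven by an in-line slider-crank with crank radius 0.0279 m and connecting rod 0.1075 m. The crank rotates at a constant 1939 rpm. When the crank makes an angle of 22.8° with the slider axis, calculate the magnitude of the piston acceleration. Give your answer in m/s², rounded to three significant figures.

ω = 2π·1939/60 = 203.1 rad/s
x(θ) = r cosθ + √(L² − r² sin²θ); with ω constant, a = ω²·d²x/dθ².
d²x/dθ² = −r cosθ − r²(cos2θ)/√u − r⁴ sin²2θ/(4u^{3/2}),  u = L² − r² sin²θ = 0.0114394 m².
Substituting r = 0.0279 m, L = 0.1075 m, θ = 22.8°: d²x/dθ² = -0.030875 m.
a = ω²·d²x/dθ² = (203.1)²·(-0.030875) = -1273 m/s²;  |a| = 1273 m/s².

1270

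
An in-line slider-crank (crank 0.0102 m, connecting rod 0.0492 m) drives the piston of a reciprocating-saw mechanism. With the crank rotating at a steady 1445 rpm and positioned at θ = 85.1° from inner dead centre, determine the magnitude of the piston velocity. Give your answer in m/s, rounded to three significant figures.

ω = 2π·1445/60 = 151.3 rad/s
For an in-line slider-crank, x = r cosθ + √(L² − r² sin²θ), so v = −rω sinθ·[1 + r cosθ/√(L² − r² sin²θ)].
With r = 0.0102 m, L = 0.0492 m, θ = 85.1°: √(L² − r² sin²θ) = 0.048139 m.
v = −0.0102·151.3·0.99635·[1 + 0.0102·0.08542/0.048139] = -1.5657 m/s.
|v| = 1.5657 m/s.

1.57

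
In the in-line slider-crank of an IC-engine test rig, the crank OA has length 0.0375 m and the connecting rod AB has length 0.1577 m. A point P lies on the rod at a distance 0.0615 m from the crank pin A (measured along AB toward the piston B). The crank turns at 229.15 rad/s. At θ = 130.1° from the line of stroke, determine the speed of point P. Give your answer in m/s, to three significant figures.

ω = 229.2 rad/s.  Crank-pin speed |V_A| = rω = 8.5931 m/s, perpendicular to OA.
Rod angle: sinφ = −(r/L) sinθ ⇒ φ = -10.480°; ω_rod = −rω cosθ/√(L²−r²sin²θ) = +35.694 rad/s.
V_P = V_A + ω_rod × AP, with AP = 0.0615 m along the rod.
Components: V_Px = −rω sinθ − a·ω_rod·sinφ = -6.1738 m/s;  V_Py = rω cosθ + a·ω_rod·cosφ = -3.3765 m/s.
|V_P| = √(V_Px² + V_Py²) = 7.0368 m/s.

7.04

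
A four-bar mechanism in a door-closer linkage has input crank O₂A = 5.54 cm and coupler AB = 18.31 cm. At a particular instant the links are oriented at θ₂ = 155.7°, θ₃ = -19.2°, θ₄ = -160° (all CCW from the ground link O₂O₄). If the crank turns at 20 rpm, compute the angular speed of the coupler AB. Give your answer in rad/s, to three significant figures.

0.700

ω₂ = 2.094 rad/s (from 20 rpm).
Differentiating the loop-closure r₂e^{iθ₂}+r₃e^{iθ₃}=r₁+r₄e^{iθ₄} gives r₂ω₂e^{iθ₂}+r₃ω₃e^{iθ₃}=r₄ω₄e^{iθ₄}.
Eliminating the other unknown: ω₃ = r₂ω₂ sin(θ₄−θ₂) / [r₃ sin(θ₃−θ₄)].
Numerator sine = +0.69842; denominator sine = +0.63203.
Result = 0.0554·2.094·(+0.69842) / (0.1831·(+0.63203)) = +0.70026 rad/s; magnitude 0.70026 rad/s.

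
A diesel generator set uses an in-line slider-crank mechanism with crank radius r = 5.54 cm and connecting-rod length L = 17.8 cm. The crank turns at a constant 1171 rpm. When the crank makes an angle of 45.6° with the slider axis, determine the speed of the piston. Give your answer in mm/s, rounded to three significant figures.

ω = 2π·1171/60 = 122.6 rad/s
For an in-line slider-crank, x = r cosθ + √(L² − r² sin²θ), so v = −rω sinθ·[1 + r cosθ/√(L² − r² sin²θ)].
With r = 0.0554 m, L = 0.178 m, θ = 45.6°: √(L² − r² sin²θ) = 0.17354 m.
v = −0.0554·122.6·0.71447·[1 + 0.0554·0.69966/0.17354] = -5.9379 m/s.
|v| = 5.9379 m/s = 5937.9 mm/s.

5940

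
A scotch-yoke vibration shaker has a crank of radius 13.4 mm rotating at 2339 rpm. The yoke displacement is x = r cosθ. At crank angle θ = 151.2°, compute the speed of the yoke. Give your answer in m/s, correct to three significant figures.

1.58

ω = 244.9 rad/s (from 2339 rpm).
x = r cosθ ⇒ ẋ = −rω sinθ.
|v| = rω|sinθ| = 0.0134·244.9·|sin 151.2°| = 1.5812 m/s.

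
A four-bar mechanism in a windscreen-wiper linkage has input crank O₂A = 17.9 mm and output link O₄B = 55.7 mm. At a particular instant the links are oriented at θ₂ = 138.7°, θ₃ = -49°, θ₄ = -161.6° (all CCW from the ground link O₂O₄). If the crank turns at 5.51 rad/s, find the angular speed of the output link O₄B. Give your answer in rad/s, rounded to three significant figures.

0.257

ω₂ = 5.51 rad/s
Differentiating the loop-closure r₂e^{iθ₂}+r₃e^{iθ₃}=r₁+r₄e^{iθ₄} gives r₂ω₂e^{iθ₂}+r₃ω₃e^{iθ₃}=r₄ω₄e^{iθ₄}.
Eliminating the other unknown: ω₄ = r₂ω₂ sin(θ₂−θ₃) / [r₄ sin(θ₄−θ₃)].
Numerator sine = -0.13399; denominator sine = -0.92321.
Result = 0.0179·5.51·(-0.13399) / (0.0557·(-0.92321)) = +0.25699 rad/s; magnitude 0.25699 rad/s.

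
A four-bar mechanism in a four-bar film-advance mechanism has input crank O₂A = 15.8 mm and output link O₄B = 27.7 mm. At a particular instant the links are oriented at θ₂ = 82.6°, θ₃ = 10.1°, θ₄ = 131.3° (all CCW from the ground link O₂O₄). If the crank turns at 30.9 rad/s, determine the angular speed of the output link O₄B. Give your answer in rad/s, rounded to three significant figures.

19.7

ω₂ = 30.9 rad/s
Differentiating the loop-closure r₂e^{iθ₂}+r₃e^{iθ₃}=r₁+r₄e^{iθ₄} gives r₂ω₂e^{iθ₂}+r₃ω₃e^{iθ₃}=r₄ω₄e^{iθ₄}.
Eliminating the other unknown: ω₄ = r₂ω₂ sin(θ₂−θ₃) / [r₄ sin(θ₄−θ₃)].
Numerator sine = +0.95372; denominator sine = +0.85536.
Result = 0.0158·30.9·(+0.95372) / (0.0277·(+0.85536)) = +19.652 rad/s; magnitude 19.652 rad/s.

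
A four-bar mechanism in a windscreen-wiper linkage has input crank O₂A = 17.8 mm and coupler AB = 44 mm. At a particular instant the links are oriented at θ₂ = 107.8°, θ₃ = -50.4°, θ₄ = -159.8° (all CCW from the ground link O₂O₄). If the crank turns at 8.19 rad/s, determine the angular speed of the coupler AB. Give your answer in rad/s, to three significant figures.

ω₂ = 8.19 rad/s
Differentiating the loop-closure r₂e^{iθ₂}+r₃e^{iθ₃}=r₁+r₄e^{iθ₄} gives r₂ω₂e^{iθ₂}+r₃ω₃e^{iθ₃}=r₄ω₄e^{iθ₄}.
Eliminating the other unknown: ω₃ = r₂ω₂ sin(θ₄−θ₂) / [r₃ sin(θ₃−θ₄)].
Numerator sine = +0.99912; denominator sine = +0.94322.
Result = 0.0178·8.19·(+0.99912) / (0.044·(+0.94322)) = +3.5096 rad/s; magnitude 3.5096 rad/s.

3.51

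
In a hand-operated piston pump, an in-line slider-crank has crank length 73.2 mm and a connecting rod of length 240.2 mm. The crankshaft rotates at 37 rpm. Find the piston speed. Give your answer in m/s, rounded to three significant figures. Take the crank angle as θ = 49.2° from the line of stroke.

ω = 2π·37/60 = 3.875 rad/s
For an in-line slider-crank, x = r cosθ + √(L² − r² sin²θ), so v = −rω sinθ·[1 + r cosθ/√(L² − r² sin²θ)].
With r = 0.0732 m, L = 0.2402 m, θ = 49.2°: √(L² − r² sin²θ) = 0.23372 m.
v = −0.0732·3.875·0.75700·[1 + 0.0732·0.65342/0.23372] = -0.25864 m/s.
|v| = 0.25864 m/s.

0.259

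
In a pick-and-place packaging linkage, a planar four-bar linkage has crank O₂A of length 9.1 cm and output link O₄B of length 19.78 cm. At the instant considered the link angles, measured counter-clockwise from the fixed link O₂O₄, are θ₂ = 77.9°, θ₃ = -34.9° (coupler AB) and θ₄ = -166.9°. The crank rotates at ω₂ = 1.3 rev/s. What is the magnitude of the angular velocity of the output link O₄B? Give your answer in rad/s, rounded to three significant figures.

4.66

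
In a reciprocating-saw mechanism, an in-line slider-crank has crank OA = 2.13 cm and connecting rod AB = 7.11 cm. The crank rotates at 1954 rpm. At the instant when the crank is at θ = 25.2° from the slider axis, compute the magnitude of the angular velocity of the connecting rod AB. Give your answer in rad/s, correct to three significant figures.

ω = 204.6 rad/s (converted from 1954 rpm).
The rod makes angle φ with the slider axis where L sinφ = r sinθ; differentiating, L cosφ·φ̇ = r ω cosθ.
L cosφ = √(L² − r² sin²θ) = 0.070519 m.
|ω_rod| = r ω |cosθ| / √(L² − r² sin²θ) = 0.0213·204.6·0.90483/0.070519 = 55.923 rad/s.

55.9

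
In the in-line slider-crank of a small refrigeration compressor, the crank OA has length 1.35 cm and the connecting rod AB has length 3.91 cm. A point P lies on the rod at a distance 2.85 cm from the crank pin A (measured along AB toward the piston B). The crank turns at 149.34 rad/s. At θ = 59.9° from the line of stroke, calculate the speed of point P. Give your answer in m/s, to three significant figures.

1.99

ω = 149.3 rad/s.  Crank-pin speed |V_A| = rω = 2.0161 m/s, perpendicular to OA.
Rod angle: sinφ = −(r/L) sinθ ⇒ φ = -17.380°; ω_rod = −rω cosθ/√(L²−r²sin²θ) = -27.096 rad/s.
V_P = V_A + ω_rod × AP, with AP = 0.0285 m along the rod.
Components: V_Px = −rω sinθ − a·ω_rod·sinφ = -1.9749 m/s;  V_Py = rω cosθ + a·ω_rod·cosφ = +0.27411 m/s.
|V_P| = √(V_Px² + V_Py²) = 1.9938 m/s.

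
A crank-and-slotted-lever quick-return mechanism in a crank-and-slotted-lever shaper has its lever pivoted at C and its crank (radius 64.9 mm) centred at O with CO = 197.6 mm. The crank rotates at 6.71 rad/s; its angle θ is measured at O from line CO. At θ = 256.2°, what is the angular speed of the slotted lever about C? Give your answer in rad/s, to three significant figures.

0.208

ω = 6.71 rad/s
Crank pin A relative to C: A = (d + r cosθ, r sinθ); lever angle φ = atan2(r sinθ, d + r cosθ).
Differentiating tanφ: φ̇ = rω(d cosθ + r)/(d² + r² + 2dr cosθ).
d² + r² + 2dr cosθ = |CA|² = 0.0371397 m²;  d cosθ + r = +0.017766 m.
|ω_lever| = |0.0649·6.71·+0.017766| / 0.0371397 = 0.20831 rad/s.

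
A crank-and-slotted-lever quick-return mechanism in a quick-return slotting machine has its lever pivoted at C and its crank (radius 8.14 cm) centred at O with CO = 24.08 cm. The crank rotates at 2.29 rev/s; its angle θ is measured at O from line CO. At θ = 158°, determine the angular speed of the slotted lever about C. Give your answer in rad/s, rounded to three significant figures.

ω = 14.39 rad/s (from 2.29 rev/s).
Crank pin A relative to C: A = (d + r cosθ, r sinθ); lever angle φ = atan2(r sinθ, d + r cosθ).
Differentiating tanφ: φ̇ = rω(d cosθ + r)/(d² + r² + 2dr cosθ).
d² + r² + 2dr cosθ = |CA|² = 0.0282629 m²;  d cosθ + r = -0.14187 m.
|ω_lever| = |0.0814·14.39·-0.14187| / 0.0282629 = 5.879 rad/s.

5.88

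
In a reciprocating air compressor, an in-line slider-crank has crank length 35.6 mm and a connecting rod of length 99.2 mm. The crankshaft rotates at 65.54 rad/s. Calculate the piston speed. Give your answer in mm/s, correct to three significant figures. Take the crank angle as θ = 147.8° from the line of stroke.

859

ω = 65.54 rad/s
For an in-line slider-crank, x = r cosθ + √(L² − r² sin²θ), so v = −rω sinθ·[1 + r cosθ/√(L² − r² sin²θ)].
With r = 0.0356 m, L = 0.0992 m, θ = 147.8°: √(L² − r² sin²θ) = 0.097369 m.
v = −0.0356·65.54·0.53288·[1 + 0.0356·-0.84619/0.097369] = -0.85866 m/s.
|v| = 0.85866 m/s = 858.66 mm/s.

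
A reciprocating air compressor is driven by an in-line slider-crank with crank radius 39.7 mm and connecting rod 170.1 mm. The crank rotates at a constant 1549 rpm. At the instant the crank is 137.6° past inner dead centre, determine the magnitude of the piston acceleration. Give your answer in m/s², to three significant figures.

ω = 2π·1549/60 = 162.2 rad/s
x(θ) = r cosθ + √(L² − r² sin²θ); with ω constant, a = ω²·d²x/dθ².
d²x/dθ² = −r cosθ − r²(cos2θ)/√u − r⁴ sin²2θ/(4u^{3/2}),  u = L² − r² sin²θ = 0.0282174 m².
Substituting r = 0.0397 m, L = 0.1701 m, θ = 137.6°: d²x/dθ² = +0.028336 m.
a = ω²·d²x/dθ² = (162.2)²·(+0.028336) = +745.6 m/s²;  |a| = 745.6 m/s².

746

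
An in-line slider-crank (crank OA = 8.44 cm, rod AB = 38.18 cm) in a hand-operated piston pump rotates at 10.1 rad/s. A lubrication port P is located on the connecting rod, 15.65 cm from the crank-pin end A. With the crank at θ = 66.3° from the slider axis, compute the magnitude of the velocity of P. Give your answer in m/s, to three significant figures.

0.834

ω = 10.1 rad/s.  Crank-pin speed |V_A| = rω = 0.85244 m/s, perpendicular to OA.
Rod angle: sinφ = −(r/L) sinθ ⇒ φ = -11.678°; ω_rod = −rω cosθ/√(L²−r²sin²θ) = -0.91639 rad/s.
V_P = V_A + ω_rod × AP, with AP = 0.1565 m along the rod.
Components: V_Px = −rω sinθ − a·ω_rod·sinφ = -0.80958 m/s;  V_Py = rω cosθ + a·ω_rod·cosφ = +0.20219 m/s.
|V_P| = √(V_Px² + V_Py²) = 0.83444 m/s.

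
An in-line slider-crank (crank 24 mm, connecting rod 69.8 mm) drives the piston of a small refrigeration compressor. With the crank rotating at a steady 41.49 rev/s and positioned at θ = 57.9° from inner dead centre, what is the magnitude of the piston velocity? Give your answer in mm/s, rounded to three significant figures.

ω = 2π·41.5 = 260.7 rad/s
For an in-line slider-crank, x = r cosθ + √(L² − r² sin²θ), so v = −rω sinθ·[1 + r cosθ/√(L² − r² sin²θ)].
With r = 0.024 m, L = 0.0698 m, θ = 57.9°: √(L² − r² sin²θ) = 0.066773 m.
v = −0.024·260.7·0.84712·[1 + 0.024·0.53140/0.066773] = -6.3124 m/s.
|v| = 6.3124 m/s = 6312.4 mm/s.

6310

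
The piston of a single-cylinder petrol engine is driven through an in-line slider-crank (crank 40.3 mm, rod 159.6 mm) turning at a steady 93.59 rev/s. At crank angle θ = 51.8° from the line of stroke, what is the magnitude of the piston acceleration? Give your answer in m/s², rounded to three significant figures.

7830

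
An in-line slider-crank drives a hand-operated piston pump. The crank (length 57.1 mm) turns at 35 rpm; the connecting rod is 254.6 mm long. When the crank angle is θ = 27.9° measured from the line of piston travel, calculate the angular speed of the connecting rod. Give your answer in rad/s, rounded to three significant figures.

ω = 3.665 rad/s (converted from 35 rpm).
The rod makes angle φ with the slider axis where L sinφ = r sinθ; differentiating, L cosφ·φ̇ = r ω cosθ.
L cosφ = √(L² − r² sin²θ) = 0.25319 m.
|ω_rod| = r ω |cosθ| / √(L² − r² sin²θ) = 0.0571·3.665·0.88377/0.25319 = 0.73049 rad/s.

0.730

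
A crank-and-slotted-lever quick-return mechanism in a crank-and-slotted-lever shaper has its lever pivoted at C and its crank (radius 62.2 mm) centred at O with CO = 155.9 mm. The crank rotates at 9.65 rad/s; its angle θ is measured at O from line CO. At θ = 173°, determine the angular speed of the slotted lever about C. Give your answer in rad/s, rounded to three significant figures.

ω = 9.65 rad/s
Crank pin A relative to C: A = (d + r cosθ, r sinθ); lever angle φ = atan2(r sinθ, d + r cosθ).
Differentiating tanφ: φ̇ = rω(d cosθ + r)/(d² + r² + 2dr cosθ).
d² + r² + 2dr cosθ = |CA|² = 0.00892425 m²;  d cosθ + r = -0.092538 m.
|ω_lever| = |0.0622·9.65·-0.092538| / 0.00892425 = 6.2239 rad/s.

6.22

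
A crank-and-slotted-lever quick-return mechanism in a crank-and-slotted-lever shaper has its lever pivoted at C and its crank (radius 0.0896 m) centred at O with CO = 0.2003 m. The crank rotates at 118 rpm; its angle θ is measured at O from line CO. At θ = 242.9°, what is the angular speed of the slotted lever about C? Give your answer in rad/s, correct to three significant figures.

ω = 12.36 rad/s (from 118 rpm).
Crank pin A relative to C: A = (d + r cosθ, r sinθ); lever angle φ = atan2(r sinθ, d + r cosθ).
Differentiating tanφ: φ̇ = rω(d cosθ + r)/(d² + r² + 2dr cosθ).
d² + r² + 2dr cosθ = |CA|² = 0.031797 m²;  d cosθ + r = -0.0016456 m.
|ω_lever| = |0.0896·12.36·-0.0016456| / 0.031797 = 0.057302 rad/s.

0.0573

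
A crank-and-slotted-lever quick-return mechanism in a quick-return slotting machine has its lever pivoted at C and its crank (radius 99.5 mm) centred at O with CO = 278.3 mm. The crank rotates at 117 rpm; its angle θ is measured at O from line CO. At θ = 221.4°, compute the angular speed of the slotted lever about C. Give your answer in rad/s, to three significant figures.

ω = 12.25 rad/s (from 117 rpm).
Crank pin A relative to C: A = (d + r cosθ, r sinθ); lever angle φ = atan2(r sinθ, d + r cosθ).
Differentiating tanφ: φ̇ = rω(d cosθ + r)/(d² + r² + 2dr cosθ).
d² + r² + 2dr cosθ = |CA|² = 0.0458087 m²;  d cosθ + r = -0.10926 m.
|ω_lever| = |0.0995·12.25·-0.10926| / 0.0458087 = 2.9076 rad/s.

2.91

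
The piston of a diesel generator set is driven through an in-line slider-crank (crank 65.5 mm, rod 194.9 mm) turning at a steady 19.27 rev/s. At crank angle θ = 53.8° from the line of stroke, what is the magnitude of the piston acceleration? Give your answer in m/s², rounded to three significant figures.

475

ω = 2π·19.3 = 121.1 rad/s
x(θ) = r cosθ + √(L² − r² sin²θ); with ω constant, a = ω²·d²x/dθ².
d²x/dθ² = −r cosθ − r²(cos2θ)/√u − r⁴ sin²2θ/(4u^{3/2}),  u = L² − r² sin²θ = 0.0351923 m².
Substituting r = 0.0655 m, L = 0.1949 m, θ = 53.8°: d²x/dθ² = -0.032403 m.
a = ω²·d²x/dθ² = (121.1)²·(-0.032403) = -475.01 m/s²;  |a| = 475.01 m/s².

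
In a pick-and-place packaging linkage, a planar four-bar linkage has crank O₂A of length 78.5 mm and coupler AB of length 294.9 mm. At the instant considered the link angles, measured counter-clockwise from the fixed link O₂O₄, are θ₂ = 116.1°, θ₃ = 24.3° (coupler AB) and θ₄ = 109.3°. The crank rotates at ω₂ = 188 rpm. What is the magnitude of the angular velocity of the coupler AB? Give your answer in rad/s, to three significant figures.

ω₂ = 19.69 rad/s (from 188 rpm).
Differentiating the loop-closure r₂e^{iθ₂}+r₃e^{iθ₃}=r₁+r₄e^{iθ₄} gives r₂ω₂e^{iθ₂}+r₃ω₃e^{iθ₃}=r₄ω₄e^{iθ₄}.
Eliminating the other unknown: ω₃ = r₂ω₂ sin(θ₄−θ₂) / [r₃ sin(θ₃−θ₄)].
Numerator sine = -0.11840; denominator sine = -0.99619.
Result = 0.0785·19.69·(-0.11840) / (0.2949·(-0.99619)) = +0.62288 rad/s; magnitude 0.62288 rad/s.

0.623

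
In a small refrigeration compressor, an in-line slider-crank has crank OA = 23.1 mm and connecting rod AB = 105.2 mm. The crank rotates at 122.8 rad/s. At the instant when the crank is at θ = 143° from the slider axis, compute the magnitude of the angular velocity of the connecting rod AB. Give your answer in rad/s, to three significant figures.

ω = 122.8 rad/s
The rod makes angle φ with the slider axis where L sinφ = r sinθ; differentiating, L cosφ·φ̇ = r ω cosθ.
L cosφ = √(L² − r² sin²θ) = 0.10428 m.
|ω_rod| = r ω |cosθ| / √(L² − r² sin²θ) = 0.0231·122.8·0.79864/0.10428 = 21.725 rad/s.

21.7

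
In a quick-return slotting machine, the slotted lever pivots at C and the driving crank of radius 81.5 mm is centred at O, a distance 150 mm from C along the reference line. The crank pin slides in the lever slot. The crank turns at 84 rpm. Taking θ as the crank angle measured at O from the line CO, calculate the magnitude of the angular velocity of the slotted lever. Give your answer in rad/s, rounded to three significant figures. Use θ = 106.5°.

ω = 8.796 rad/s (from 84 rpm).
Crank pin A relative to C: A = (d + r cosθ, r sinθ); lever angle φ = atan2(r sinθ, d + r cosθ).
Differentiating tanφ: φ̇ = rω(d cosθ + r)/(d² + r² + 2dr cosθ).
d² + r² + 2dr cosθ = |CA|² = 0.0221981 m²;  d cosθ + r = +0.038898 m.
|ω_lever| = |0.0815·8.796·+0.038898| / 0.0221981 = 1.2562 rad/s.

1.26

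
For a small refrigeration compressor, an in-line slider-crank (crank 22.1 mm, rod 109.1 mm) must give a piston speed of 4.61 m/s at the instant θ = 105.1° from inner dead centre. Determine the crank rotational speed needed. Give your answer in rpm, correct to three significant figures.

For an in-line slider-crank, |v_piston| = rω|sinθ|·[1 + r cosθ/√(L² − r² sin²θ)].
With r = 0.0221 m, L = 0.1091 m, θ = 105.1°: the bracketed kinematic factor |dx/dθ| = 0.020189 m.
ω = v/|dx/dθ| = 4.61/0.020189 = 228.34 rad/s.
N = 60ω/(2π) = 2180.5 rpm.

2180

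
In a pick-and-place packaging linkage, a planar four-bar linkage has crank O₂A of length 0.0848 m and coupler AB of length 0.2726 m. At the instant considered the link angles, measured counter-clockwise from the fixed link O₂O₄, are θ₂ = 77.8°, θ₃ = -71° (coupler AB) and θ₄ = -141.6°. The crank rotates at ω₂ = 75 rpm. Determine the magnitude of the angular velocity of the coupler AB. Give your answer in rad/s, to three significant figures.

1.64

ω₂ = 7.854 rad/s (from 75 rpm).
Differentiating the loop-closure r₂e^{iθ₂}+r₃e^{iθ₃}=r₁+r₄e^{iθ₄} gives r₂ω₂e^{iθ₂}+r₃ω₃e^{iθ₃}=r₄ω₄e^{iθ₄}.
Eliminating the other unknown: ω₃ = r₂ω₂ sin(θ₄−θ₂) / [r₃ sin(θ₃−θ₄)].
Numerator sine = +0.63473; denominator sine = +0.94322.
Result = 0.0848·7.854·(+0.63473) / (0.2726·(+0.94322)) = +1.6441 rad/s; magnitude 1.6441 rad/s.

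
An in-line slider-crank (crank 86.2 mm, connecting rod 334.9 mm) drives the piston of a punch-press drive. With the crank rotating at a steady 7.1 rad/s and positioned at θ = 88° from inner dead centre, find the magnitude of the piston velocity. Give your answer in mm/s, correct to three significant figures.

617

ω = 7.1 rad/s
For an in-line slider-crank, x = r cosθ + √(L² − r² sin²θ), so v = −rω sinθ·[1 + r cosθ/√(L² − r² sin²θ)].
With r = 0.0862 m, L = 0.3349 m, θ = 88°: √(L² − r² sin²θ) = 0.32363 m.
v = −0.0862·7.1·0.99939·[1 + 0.0862·0.03490/0.32363] = -0.61733 m/s.
|v| = 0.61733 m/s = 617.33 mm/s.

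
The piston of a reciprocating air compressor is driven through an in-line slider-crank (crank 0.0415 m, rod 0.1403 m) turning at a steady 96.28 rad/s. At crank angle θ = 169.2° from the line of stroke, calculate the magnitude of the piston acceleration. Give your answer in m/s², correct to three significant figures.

272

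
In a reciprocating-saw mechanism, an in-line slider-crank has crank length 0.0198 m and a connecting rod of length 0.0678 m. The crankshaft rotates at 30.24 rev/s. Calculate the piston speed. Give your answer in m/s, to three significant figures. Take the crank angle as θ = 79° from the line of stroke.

3.91

ω = 2π·30.2 = 190 rad/s
For an in-line slider-crank, x = r cosθ + √(L² − r² sin²θ), so v = −rω sinθ·[1 + r cosθ/√(L² − r² sin²θ)].
With r = 0.0198 m, L = 0.0678 m, θ = 79°: √(L² − r² sin²θ) = 0.064954 m.
v = −0.0198·190·0.98163·[1 + 0.0198·0.19081/0.064954] = -3.9077 m/s.
|v| = 3.9077 m/s.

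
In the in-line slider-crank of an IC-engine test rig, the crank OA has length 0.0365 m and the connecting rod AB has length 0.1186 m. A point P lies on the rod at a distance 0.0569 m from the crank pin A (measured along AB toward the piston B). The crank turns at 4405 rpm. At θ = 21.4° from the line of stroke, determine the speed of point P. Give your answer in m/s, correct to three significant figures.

10.7

ω = 461.3 rad/s.  Crank-pin speed |V_A| = rω = 16.837 m/s, perpendicular to OA.
Rod angle: sinφ = −(r/L) sinθ ⇒ φ = -6.448°; ω_rod = −rω cosθ/√(L²−r²sin²θ) = -133.02 rad/s.
V_P = V_A + ω_rod × AP, with AP = 0.0569 m along the rod.
Components: V_Px = −rω sinθ − a·ω_rod·sinφ = -6.9934 m/s;  V_Py = rω cosθ + a·ω_rod·cosφ = +8.1554 m/s.
|V_P| = √(V_Px² + V_Py²) = 10.743 m/s.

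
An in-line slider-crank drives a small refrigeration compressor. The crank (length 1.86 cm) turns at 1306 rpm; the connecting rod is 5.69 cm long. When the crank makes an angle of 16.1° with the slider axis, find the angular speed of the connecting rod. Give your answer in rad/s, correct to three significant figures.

ω = 136.8 rad/s (converted from 1306 rpm).
The rod makes angle φ with the slider axis where L sinφ = r sinθ; differentiating, L cosφ·φ̇ = r ω cosθ.
L cosφ = √(L² − r² sin²θ) = 0.056666 m.
|ω_rod| = r ω |cosθ| / √(L² − r² sin²θ) = 0.0186·136.8·0.96078/0.056666 = 43.131 rad/s.

43.1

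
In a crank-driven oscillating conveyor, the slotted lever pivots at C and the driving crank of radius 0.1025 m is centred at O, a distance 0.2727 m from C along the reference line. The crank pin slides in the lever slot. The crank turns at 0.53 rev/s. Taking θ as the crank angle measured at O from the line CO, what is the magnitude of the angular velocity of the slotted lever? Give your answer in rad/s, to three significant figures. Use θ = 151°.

ω = 3.33 rad/s (from 0.53 rev/s).
Crank pin A relative to C: A = (d + r cosθ, r sinθ); lever angle φ = atan2(r sinθ, d + r cosθ).
Differentiating tanφ: φ̇ = rω(d cosθ + r)/(d² + r² + 2dr cosθ).
d² + r² + 2dr cosθ = |CA|² = 0.0359772 m²;  d cosθ + r = -0.13601 m.
|ω_lever| = |0.1025·3.33·-0.13601| / 0.0359772 = 1.2904 rad/s.

1.29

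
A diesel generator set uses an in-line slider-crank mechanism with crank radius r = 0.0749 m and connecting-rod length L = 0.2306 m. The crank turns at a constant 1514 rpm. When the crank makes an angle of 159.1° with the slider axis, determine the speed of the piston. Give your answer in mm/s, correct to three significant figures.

ω = 2π·1514/60 = 158.5 rad/s
For an in-line slider-crank, x = r cosθ + √(L² − r² sin²θ), so v = −rω sinθ·[1 + r cosθ/√(L² − r² sin²θ)].
With r = 0.0749 m, L = 0.2306 m, θ = 159.1°: √(L² − r² sin²θ) = 0.22905 m.
v = −0.0749·158.5·0.35674·[1 + 0.0749·-0.93420/0.22905] = -2.9421 m/s.
|v| = 2.9421 m/s = 2942.1 mm/s.

2940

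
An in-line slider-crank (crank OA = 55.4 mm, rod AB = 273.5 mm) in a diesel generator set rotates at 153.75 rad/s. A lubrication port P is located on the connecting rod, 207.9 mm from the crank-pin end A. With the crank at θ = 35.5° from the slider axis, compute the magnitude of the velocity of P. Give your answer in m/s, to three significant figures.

ω = 153.8 rad/s.  Crank-pin speed |V_A| = rω = 8.5177 m/s, perpendicular to OA.
Rod angle: sinφ = −(r/L) sinθ ⇒ φ = -6.755°; ω_rod = −rω cosθ/√(L²−r²sin²θ) = -25.532 rad/s.
V_P = V_A + ω_rod × AP, with AP = 0.2079 m along the rod.
Components: V_Px = −rω sinθ − a·ω_rod·sinφ = -5.5706 m/s;  V_Py = rω cosθ + a·ω_rod·cosφ = +1.6632 m/s.
|V_P| = √(V_Px² + V_Py²) = 5.8137 m/s.

5.81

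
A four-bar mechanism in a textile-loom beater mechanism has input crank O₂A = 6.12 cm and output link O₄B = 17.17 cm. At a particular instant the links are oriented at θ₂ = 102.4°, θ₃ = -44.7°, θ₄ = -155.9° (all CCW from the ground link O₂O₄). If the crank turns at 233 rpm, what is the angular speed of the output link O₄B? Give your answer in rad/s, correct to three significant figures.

ω₂ = 24.4 rad/s (from 233 rpm).
Differentiating the loop-closure r₂e^{iθ₂}+r₃e^{iθ₃}=r₁+r₄e^{iθ₄} gives r₂ω₂e^{iθ₂}+r₃ω₃e^{iθ₃}=r₄ω₄e^{iθ₄}.
Eliminating the other unknown: ω₄ = r₂ω₂ sin(θ₂−θ₃) / [r₄ sin(θ₄−θ₃)].
Numerator sine = +0.54317; denominator sine = -0.93232.
Result = 0.0612·24.4·(+0.54317) / (0.1717·(-0.93232)) = -5.0669 rad/s; magnitude 5.0669 rad/s.

5.07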